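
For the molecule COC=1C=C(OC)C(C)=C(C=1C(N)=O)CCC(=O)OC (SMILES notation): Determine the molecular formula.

C14H19NO5

Walk through each heavy atom and fill implicit hydrogens from standard valence (C 4, N 3, O 2, S 2, halogen 1):
  atom 1: C, bond orders sum to 1 (valence 4) → 3 H
  atom 2: O, bond orders sum to 2 (valence 2) → 0 H
  atom 3: C, bond orders sum to 4 (valence 4) → 0 H
  atom 4: C, bond orders sum to 3 (valence 4) → 1 H
  atom 5: C, bond orders sum to 4 (valence 4) → 0 H
  atom 6: O, bond orders sum to 2 (valence 2) → 0 H
  atom 7: C, bond orders sum to 1 (valence 4) → 3 H
  atom 8: C, bond orders sum to 4 (valence 4) → 0 H
  atom 9: C, bond orders sum to 1 (valence 4) → 3 H
  atom 10: C, bond orders sum to 4 (valence 4) → 0 H
  atom 11: C, bond orders sum to 4 (valence 4) → 0 H
  atom 12: C, bond orders sum to 4 (valence 4) → 0 H
  atom 13: N, bond orders sum to 1 (valence 3) → 2 H
  atom 14: O, bond orders sum to 2 (valence 2) → 0 H
  atom 15: C, bond orders sum to 2 (valence 4) → 2 H
  atom 16: C, bond orders sum to 2 (valence 4) → 2 H
  atom 17: C, bond orders sum to 4 (valence 4) → 0 H
  atom 18: O, bond orders sum to 2 (valence 2) → 0 H
  atom 19: O, bond orders sum to 2 (valence 2) → 0 H
  atom 20: C, bond orders sum to 1 (valence 4) → 3 H
Totals → C:14, H:19, N:1, O:5.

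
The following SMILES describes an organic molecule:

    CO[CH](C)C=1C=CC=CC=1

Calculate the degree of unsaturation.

4

Molecular formula: C9H12O.
DoU = (2C + 2 + N − H − X) / 2, where X is the halogen count and O/S are ignored.
    = (2·9 + 2 + 0 − 12 − 0) / 2 = 8 / 2 = 4.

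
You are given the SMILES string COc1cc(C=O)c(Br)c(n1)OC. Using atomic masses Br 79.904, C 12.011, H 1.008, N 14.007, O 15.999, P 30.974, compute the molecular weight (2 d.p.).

246.06 g/mol

First, the molecular formula is C8H8BrNO3 (counting implicit H from valence).
  Br: 1 × 79.904 = 79.904
  C: 8 × 12.011 = 96.088
  H: 8 × 1.008 = 8.064
  N: 1 × 14.007 = 14.007
  O: 3 × 15.999 = 47.997
Sum: 1×79.904 + 8×12.011 + 8×1.008 + 1×14.007 + 3×15.999 = 246.060 → 246.06 g/mol.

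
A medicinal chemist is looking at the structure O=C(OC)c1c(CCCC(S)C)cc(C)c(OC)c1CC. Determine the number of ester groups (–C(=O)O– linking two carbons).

The ester motif appears at heavy-atom position 2 in the SMILES.
Other groups present: 1 ether, 1 thiol.
Ester count: 1.

1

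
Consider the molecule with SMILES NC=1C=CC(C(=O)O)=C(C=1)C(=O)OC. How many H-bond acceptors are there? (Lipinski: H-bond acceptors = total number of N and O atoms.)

5

N atoms: 1; O atoms: 4.
Lipinski HBA = 1 + 4 = 5.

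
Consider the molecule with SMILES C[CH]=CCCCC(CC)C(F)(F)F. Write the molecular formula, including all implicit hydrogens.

C10H17F3

Walk through each heavy atom and fill implicit hydrogens from standard valence (C 4, N 3, O 2, S 2, halogen 1):
  atom 1: C, bond orders sum to 1 (valence 4) → 3 H
  atom 2: C with explicit H count 1
  atom 3: C, bond orders sum to 3 (valence 4) → 1 H
  atom 4: C, bond orders sum to 2 (valence 4) → 2 H
  atom 5: C, bond orders sum to 2 (valence 4) → 2 H
  atom 6: C, bond orders sum to 2 (valence 4) → 2 H
  atom 7: C, bond orders sum to 3 (valence 4) → 1 H
  atom 8: C, bond orders sum to 2 (valence 4) → 2 H
  atom 9: C, bond orders sum to 1 (valence 4) → 3 H
  atom 10: C, bond orders sum to 4 (valence 4) → 0 H
  atom 11: F (halogen, monovalent) → 0 H
  atom 12: F (halogen, monovalent) → 0 H
  atom 13: F (halogen, monovalent) → 0 H
Totals → C:10, H:17, F:3.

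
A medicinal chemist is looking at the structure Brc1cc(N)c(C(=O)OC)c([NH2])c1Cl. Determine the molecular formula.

Walk through each heavy atom and fill implicit hydrogens from standard valence (C 4, N 3, O 2, S 2, halogen 1); for lowercase aromatic atoms, an aromatic c carries 1 H when it has two neighbours and 0 H with three, and aromatic n carries 0 H:
  atom 1: Br (halogen, monovalent) → 0 H
  atom 2: aromatic c, 3 neighbours → 0 H
  atom 3: aromatic c, 2 neighbours → 1 H
  atom 4: aromatic c, 3 neighbours → 0 H
  atom 5: N, bond orders sum to 1 (valence 3) → 2 H
  atom 6: aromatic c, 3 neighbours → 0 H
  atom 7: C, bond orders sum to 4 (valence 4) → 0 H
  atom 8: O, bond orders sum to 2 (valence 2) → 0 H
  atom 9: O, bond orders sum to 2 (valence 2) → 0 H
  atom 10: C, bond orders sum to 1 (valence 4) → 3 H
  atom 11: aromatic c, 3 neighbours → 0 H
  atom 12: N with explicit H count 2
  atom 13: aromatic c, 3 neighbours → 0 H
  atom 14: Cl (halogen, monovalent) → 0 H
Totals → C:8, H:8, Br:1, Cl:1, N:2, O:2.

C8H8BrClN2O2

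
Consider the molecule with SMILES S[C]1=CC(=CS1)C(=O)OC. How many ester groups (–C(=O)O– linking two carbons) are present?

The ester motif appears at heavy-atom position 7 in the SMILES.
Other groups present: 1 thiol.
Ester count: 1.

1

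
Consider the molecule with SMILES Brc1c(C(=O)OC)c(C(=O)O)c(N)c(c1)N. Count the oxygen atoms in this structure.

Scan the SMILES for O atoms (remember two-letter symbols like Cl and Br are single atoms).
Oxygen count: 4.

4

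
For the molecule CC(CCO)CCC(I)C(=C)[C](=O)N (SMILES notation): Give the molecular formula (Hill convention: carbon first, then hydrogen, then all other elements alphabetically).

Walk through each heavy atom and fill implicit hydrogens from standard valence (C 4, N 3, O 2, S 2, halogen 1):
  atom 1: C, bond orders sum to 1 (valence 4) → 3 H
  atom 2: C, bond orders sum to 3 (valence 4) → 1 H
  atom 3: C, bond orders sum to 2 (valence 4) → 2 H
  atom 4: C, bond orders sum to 2 (valence 4) → 2 H
  atom 5: O, bond orders sum to 1 (valence 2) → 1 H
  atom 6: C, bond orders sum to 2 (valence 4) → 2 H
  atom 7: C, bond orders sum to 2 (valence 4) → 2 H
  atom 8: C, bond orders sum to 3 (valence 4) → 1 H
  atom 9: I (halogen, monovalent) → 0 H
  atom 10: C, bond orders sum to 4 (valence 4) → 0 H
  atom 11: C, bond orders sum to 2 (valence 4) → 2 H
  atom 12: C with explicit H count 0
  atom 13: O, bond orders sum to 2 (valence 2) → 0 H
  atom 14: N, bond orders sum to 1 (valence 3) → 2 H
Totals → C:10, H:18, I:1, N:1, O:2.
In Hill order: C10H18INO2.

C10H18INO2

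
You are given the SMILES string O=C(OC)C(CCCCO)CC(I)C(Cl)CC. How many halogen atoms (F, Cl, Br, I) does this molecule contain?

2

Halogen atoms appear at heavy-atom positions 13, 15 (1×Cl, 1×I).
Other groups present: 1 ester, 1 hydroxyl.
Halogen count: 2.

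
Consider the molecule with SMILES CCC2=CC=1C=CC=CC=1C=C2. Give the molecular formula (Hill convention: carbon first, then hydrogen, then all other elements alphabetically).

C12H12

Walk through each heavy atom and fill implicit hydrogens from standard valence (C 4, N 3, O 2, S 2, halogen 1):
  atom 1: C, bond orders sum to 1 (valence 4) → 3 H
  atom 2: C, bond orders sum to 2 (valence 4) → 2 H
  atom 3: C, bond orders sum to 4 (valence 4) → 0 H
  atom 4: C, bond orders sum to 3 (valence 4) → 1 H
  atom 5: C, bond orders sum to 4 (valence 4) → 0 H
  atom 6: C, bond orders sum to 3 (valence 4) → 1 H
  atom 7: C, bond orders sum to 3 (valence 4) → 1 H
  atom 8: C, bond orders sum to 3 (valence 4) → 1 H
  atom 9: C, bond orders sum to 3 (valence 4) → 1 H
  atom 10: C, bond orders sum to 4 (valence 4) → 0 H
  atom 11: C, bond orders sum to 3 (valence 4) → 1 H
  atom 12: C, bond orders sum to 3 (valence 4) → 1 H
Totals → C:12, H:12.
In Hill order: C12H12.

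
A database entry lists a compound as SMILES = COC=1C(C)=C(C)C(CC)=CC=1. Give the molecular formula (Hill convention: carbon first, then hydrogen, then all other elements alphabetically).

C11H16O

Walk through each heavy atom and fill implicit hydrogens from standard valence (C 4, N 3, O 2, S 2, halogen 1):
  atom 1: C, bond orders sum to 1 (valence 4) → 3 H
  atom 2: O, bond orders sum to 2 (valence 2) → 0 H
  atom 3: C, bond orders sum to 4 (valence 4) → 0 H
  atom 4: C, bond orders sum to 4 (valence 4) → 0 H
  atom 5: C, bond orders sum to 1 (valence 4) → 3 H
  atom 6: C, bond orders sum to 4 (valence 4) → 0 H
  atom 7: C, bond orders sum to 1 (valence 4) → 3 H
  atom 8: C, bond orders sum to 4 (valence 4) → 0 H
  atom 9: C, bond orders sum to 2 (valence 4) → 2 H
  atom 10: C, bond orders sum to 1 (valence 4) → 3 H
  atom 11: C, bond orders sum to 3 (valence 4) → 1 H
  atom 12: C, bond orders sum to 3 (valence 4) → 1 H
Totals → C:11, H:16, O:1.
In Hill order: C11H16O.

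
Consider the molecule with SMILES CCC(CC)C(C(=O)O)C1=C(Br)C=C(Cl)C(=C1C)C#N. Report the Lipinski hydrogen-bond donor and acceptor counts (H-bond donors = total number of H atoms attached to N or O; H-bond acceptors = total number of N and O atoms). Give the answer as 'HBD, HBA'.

1, 3

Donors: find every N or O and count the H atoms it carries.
  atom 8 (O): bond orders sum to 2 → 0 H
  atom 9 (O): bond orders sum to 1 → 1 H
  atom 20 (N): bond orders sum to 3 → 0 H
Lipinski HBD = 1.
Acceptors: N atoms = 1, O atoms = 2 → HBA = 3.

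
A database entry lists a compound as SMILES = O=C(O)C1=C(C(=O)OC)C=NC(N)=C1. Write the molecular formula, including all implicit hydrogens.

C8H8N2O4

Walk through each heavy atom and fill implicit hydrogens from standard valence (C 4, N 3, O 2, S 2, halogen 1):
  atom 1: O, bond orders sum to 2 (valence 2) → 0 H
  atom 2: C, bond orders sum to 4 (valence 4) → 0 H
  atom 3: O, bond orders sum to 1 (valence 2) → 1 H
  atom 4: C, bond orders sum to 4 (valence 4) → 0 H
  atom 5: C, bond orders sum to 4 (valence 4) → 0 H
  atom 6: C, bond orders sum to 4 (valence 4) → 0 H
  atom 7: O, bond orders sum to 2 (valence 2) → 0 H
  atom 8: O, bond orders sum to 2 (valence 2) → 0 H
  atom 9: C, bond orders sum to 1 (valence 4) → 3 H
  atom 10: C, bond orders sum to 3 (valence 4) → 1 H
  atom 11: N, bond orders sum to 3 (valence 3) → 0 H
  atom 12: C, bond orders sum to 4 (valence 4) → 0 H
  atom 13: N, bond orders sum to 1 (valence 3) → 2 H
  atom 14: C, bond orders sum to 3 (valence 4) → 1 H
Totals → C:8, H:8, N:2, O:4.
In Hill order: C8H8N2O4.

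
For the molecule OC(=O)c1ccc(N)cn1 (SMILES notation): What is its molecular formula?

Walk through each heavy atom and fill implicit hydrogens from standard valence (C 4, N 3, O 2, S 2, halogen 1); for lowercase aromatic atoms, an aromatic c carries 1 H when it has two neighbours and 0 H with three, and aromatic n carries 0 H:
  atom 1: O, bond orders sum to 1 (valence 2) → 1 H
  atom 2: C, bond orders sum to 4 (valence 4) → 0 H
  atom 3: O, bond orders sum to 2 (valence 2) → 0 H
  atom 4: aromatic c, 3 neighbours → 0 H
  atom 5: aromatic c, 2 neighbours → 1 H
  atom 6: aromatic c, 2 neighbours → 1 H
  atom 7: aromatic c, 3 neighbours → 0 H
  atom 8: N, bond orders sum to 1 (valence 3) → 2 H
  atom 9: aromatic c, 2 neighbours → 1 H
  atom 10: aromatic n, 2 neighbours → 0 H
Totals → C:6, H:6, N:2, O:2.

C6H6N2O2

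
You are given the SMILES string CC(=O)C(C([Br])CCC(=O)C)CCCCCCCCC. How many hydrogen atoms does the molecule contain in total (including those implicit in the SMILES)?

31

Walk through each heavy atom and fill implicit hydrogens from standard valence (C 4, N 3, O 2, S 2, halogen 1):
  atom 1: C, bond orders sum to 1 (valence 4) → 3 H
  atom 2: C, bond orders sum to 4 (valence 4) → 0 H
  atom 3: O, bond orders sum to 2 (valence 2) → 0 H
  atom 4: C, bond orders sum to 3 (valence 4) → 1 H
  atom 5: C, bond orders sum to 3 (valence 4) → 1 H
  atom 6: Br with explicit H count 0
  atom 7: C, bond orders sum to 2 (valence 4) → 2 H
  atom 8: C, bond orders sum to 2 (valence 4) → 2 H
  atom 9: C, bond orders sum to 4 (valence 4) → 0 H
  atom 10: O, bond orders sum to 2 (valence 2) → 0 H
  atom 11: C, bond orders sum to 1 (valence 4) → 3 H
  atom 12: C, bond orders sum to 2 (valence 4) → 2 H
  atom 13: C, bond orders sum to 2 (valence 4) → 2 H
  atom 14: C, bond orders sum to 2 (valence 4) → 2 H
  atom 15: C, bond orders sum to 2 (valence 4) → 2 H
  atom 16: C, bond orders sum to 2 (valence 4) → 2 H
  atom 17: C, bond orders sum to 2 (valence 4) → 2 H
  atom 18: C, bond orders sum to 2 (valence 4) → 2 H
  atom 19: C, bond orders sum to 2 (valence 4) → 2 H
  atom 20: C, bond orders sum to 1 (valence 4) → 3 H
Total hydrogens: 31.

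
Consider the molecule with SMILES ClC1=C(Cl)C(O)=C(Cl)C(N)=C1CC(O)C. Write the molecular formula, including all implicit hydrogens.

Walk through each heavy atom and fill implicit hydrogens from standard valence (C 4, N 3, O 2, S 2, halogen 1):
  atom 1: Cl (halogen, monovalent) → 0 H
  atom 2: C, bond orders sum to 4 (valence 4) → 0 H
  atom 3: C, bond orders sum to 4 (valence 4) → 0 H
  atom 4: Cl (halogen, monovalent) → 0 H
  atom 5: C, bond orders sum to 4 (valence 4) → 0 H
  atom 6: O, bond orders sum to 1 (valence 2) → 1 H
  atom 7: C, bond orders sum to 4 (valence 4) → 0 H
  atom 8: Cl (halogen, monovalent) → 0 H
  atom 9: C, bond orders sum to 4 (valence 4) → 0 H
  atom 10: N, bond orders sum to 1 (valence 3) → 2 H
  atom 11: C, bond orders sum to 4 (valence 4) → 0 H
  atom 12: C, bond orders sum to 2 (valence 4) → 2 H
  atom 13: C, bond orders sum to 3 (valence 4) → 1 H
  atom 14: O, bond orders sum to 1 (valence 2) → 1 H
  atom 15: C, bond orders sum to 1 (valence 4) → 3 H
Totals → C:9, H:10, Cl:3, N:1, O:2.

C9H10Cl3NO2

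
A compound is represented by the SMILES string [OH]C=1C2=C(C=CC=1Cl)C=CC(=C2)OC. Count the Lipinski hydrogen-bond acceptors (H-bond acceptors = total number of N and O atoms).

N atoms: 0; O atoms: 2.
Lipinski HBA = 0 + 2 = 2.

2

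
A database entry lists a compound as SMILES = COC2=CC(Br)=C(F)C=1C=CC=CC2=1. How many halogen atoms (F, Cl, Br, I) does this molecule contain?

2

Halogen atoms appear at heavy-atom positions 6, 8 (1×Br, 1×F).
Other groups present: 1 ether.
Halogen count: 2.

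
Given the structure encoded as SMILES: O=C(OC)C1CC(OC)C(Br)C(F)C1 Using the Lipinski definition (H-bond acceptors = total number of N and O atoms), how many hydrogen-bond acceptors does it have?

3

N atoms: 0; O atoms: 3.
Lipinski HBA = 0 + 3 = 3.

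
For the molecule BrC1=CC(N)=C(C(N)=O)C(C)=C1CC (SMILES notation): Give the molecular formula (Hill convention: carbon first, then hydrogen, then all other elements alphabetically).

Walk through each heavy atom and fill implicit hydrogens from standard valence (C 4, N 3, O 2, S 2, halogen 1):
  atom 1: Br (halogen, monovalent) → 0 H
  atom 2: C, bond orders sum to 4 (valence 4) → 0 H
  atom 3: C, bond orders sum to 3 (valence 4) → 1 H
  atom 4: C, bond orders sum to 4 (valence 4) → 0 H
  atom 5: N, bond orders sum to 1 (valence 3) → 2 H
  atom 6: C, bond orders sum to 4 (valence 4) → 0 H
  atom 7: C, bond orders sum to 4 (valence 4) → 0 H
  atom 8: N, bond orders sum to 1 (valence 3) → 2 H
  atom 9: O, bond orders sum to 2 (valence 2) → 0 H
  atom 10: C, bond orders sum to 4 (valence 4) → 0 H
  atom 11: C, bond orders sum to 1 (valence 4) → 3 H
  atom 12: C, bond orders sum to 4 (valence 4) → 0 H
  atom 13: C, bond orders sum to 2 (valence 4) → 2 H
  atom 14: C, bond orders sum to 1 (valence 4) → 3 H
Totals → C:10, H:13, Br:1, N:2, O:1.
In Hill order: C10H13BrN2O.

C10H13BrN2O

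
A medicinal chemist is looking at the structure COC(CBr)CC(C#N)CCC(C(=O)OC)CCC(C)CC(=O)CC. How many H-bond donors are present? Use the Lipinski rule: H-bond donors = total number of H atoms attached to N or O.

Donors: find every N or O and count the H atoms it carries.
  atom 2 (O): bond orders sum to 2 → 0 H
  atom 9 (N): bond orders sum to 3 → 0 H
  atom 14 (O): bond orders sum to 2 → 0 H
  atom 15 (O): bond orders sum to 2 → 0 H
  atom 23 (O): bond orders sum to 2 → 0 H
Lipinski HBD = 0.

0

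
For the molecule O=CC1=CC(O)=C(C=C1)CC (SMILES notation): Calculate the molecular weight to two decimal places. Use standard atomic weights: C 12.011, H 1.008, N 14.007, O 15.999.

First, the molecular formula is C9H10O2 (counting implicit H from valence).
  C: 9 × 12.011 = 108.099
  H: 10 × 1.008 = 10.080
  O: 2 × 15.999 = 31.998
Sum: 9×12.011 + 10×1.008 + 2×15.999 = 150.177 → 150.18 g/mol.

150.18 g/mol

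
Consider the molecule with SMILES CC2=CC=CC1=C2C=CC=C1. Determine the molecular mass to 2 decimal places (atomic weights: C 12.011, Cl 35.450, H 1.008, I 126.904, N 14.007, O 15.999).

142.20 g/mol

First, the molecular formula is C11H10 (counting implicit H from valence).
  C: 11 × 12.011 = 132.121
  H: 10 × 1.008 = 10.080
Sum: 11×12.011 + 10×1.008 = 142.201 → 142.20 g/mol.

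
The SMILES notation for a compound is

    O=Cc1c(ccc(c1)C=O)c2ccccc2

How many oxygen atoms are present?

2

Scan the SMILES for O atoms (remember two-letter symbols like Cl and Br are single atoms).
Oxygen count: 2.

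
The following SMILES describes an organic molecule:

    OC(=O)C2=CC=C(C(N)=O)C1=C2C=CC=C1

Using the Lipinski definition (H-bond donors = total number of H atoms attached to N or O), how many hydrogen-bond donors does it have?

Donors: find every N or O and count the H atoms it carries.
  atom 1 (O): bond orders sum to 1 → 1 H
  atom 3 (O): bond orders sum to 2 → 0 H
  atom 9 (N): bond orders sum to 1 → 2 H
  atom 10 (O): bond orders sum to 2 → 0 H
Lipinski HBD = 3.

3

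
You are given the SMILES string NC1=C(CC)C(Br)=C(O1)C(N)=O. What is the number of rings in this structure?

1

In SMILES, each pair of matching ring-closure digits denotes one ring-closing bond; the number of such bonds equals the number of independent rings.
Ring-closure bonds here: 1.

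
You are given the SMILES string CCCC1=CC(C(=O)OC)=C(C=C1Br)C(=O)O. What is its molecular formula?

C12H13BrO4

Walk through each heavy atom and fill implicit hydrogens from standard valence (C 4, N 3, O 2, S 2, halogen 1):
  atom 1: C, bond orders sum to 1 (valence 4) → 3 H
  atom 2: C, bond orders sum to 2 (valence 4) → 2 H
  atom 3: C, bond orders sum to 2 (valence 4) → 2 H
  atom 4: C, bond orders sum to 4 (valence 4) → 0 H
  atom 5: C, bond orders sum to 3 (valence 4) → 1 H
  atom 6: C, bond orders sum to 4 (valence 4) → 0 H
  atom 7: C, bond orders sum to 4 (valence 4) → 0 H
  atom 8: O, bond orders sum to 2 (valence 2) → 0 H
  atom 9: O, bond orders sum to 2 (valence 2) → 0 H
  atom 10: C, bond orders sum to 1 (valence 4) → 3 H
  atom 11: C, bond orders sum to 4 (valence 4) → 0 H
  atom 12: C, bond orders sum to 3 (valence 4) → 1 H
  atom 13: C, bond orders sum to 4 (valence 4) → 0 H
  atom 14: Br (halogen, monovalent) → 0 H
  atom 15: C, bond orders sum to 4 (valence 4) → 0 H
  atom 16: O, bond orders sum to 2 (valence 2) → 0 H
  atom 17: O, bond orders sum to 1 (valence 2) → 1 H
Totals → C:12, H:13, Br:1, O:4.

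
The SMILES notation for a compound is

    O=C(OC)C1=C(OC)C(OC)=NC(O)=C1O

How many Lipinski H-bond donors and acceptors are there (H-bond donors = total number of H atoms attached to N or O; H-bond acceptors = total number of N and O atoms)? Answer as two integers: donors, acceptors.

Donors: find every N or O and count the H atoms it carries.
  atom 1 (O): bond orders sum to 2 → 0 H
  atom 3 (O): bond orders sum to 2 → 0 H
  atom 7 (O): bond orders sum to 2 → 0 H
  atom 10 (O): bond orders sum to 2 → 0 H
  atom 12 (N): bond orders sum to 3 → 0 H
  atom 14 (O): bond orders sum to 1 → 1 H
  atom 16 (O): bond orders sum to 1 → 1 H
Lipinski HBD = 2.
Acceptors: N atoms = 1, O atoms = 6 → HBA = 7.

2, 7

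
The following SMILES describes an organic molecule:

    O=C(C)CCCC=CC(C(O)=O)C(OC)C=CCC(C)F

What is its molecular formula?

C16H25FO4

Walk through each heavy atom and fill implicit hydrogens from standard valence (C 4, N 3, O 2, S 2, halogen 1):
  atom 1: O, bond orders sum to 2 (valence 2) → 0 H
  atom 2: C, bond orders sum to 4 (valence 4) → 0 H
  atom 3: C, bond orders sum to 1 (valence 4) → 3 H
  atom 4: C, bond orders sum to 2 (valence 4) → 2 H
  atom 5: C, bond orders sum to 2 (valence 4) → 2 H
  atom 6: C, bond orders sum to 2 (valence 4) → 2 H
  atom 7: C, bond orders sum to 3 (valence 4) → 1 H
  atom 8: C, bond orders sum to 3 (valence 4) → 1 H
  atom 9: C, bond orders sum to 3 (valence 4) → 1 H
  atom 10: C, bond orders sum to 4 (valence 4) → 0 H
  atom 11: O, bond orders sum to 1 (valence 2) → 1 H
  atom 12: O, bond orders sum to 2 (valence 2) → 0 H
  atom 13: C, bond orders sum to 3 (valence 4) → 1 H
  atom 14: O, bond orders sum to 2 (valence 2) → 0 H
  atom 15: C, bond orders sum to 1 (valence 4) → 3 H
  atom 16: C, bond orders sum to 3 (valence 4) → 1 H
  atom 17: C, bond orders sum to 3 (valence 4) → 1 H
  atom 18: C, bond orders sum to 2 (valence 4) → 2 H
  atom 19: C, bond orders sum to 3 (valence 4) → 1 H
  atom 20: C, bond orders sum to 1 (valence 4) → 3 H
  atom 21: F (halogen, monovalent) → 0 H
Totals → C:16, H:25, F:1, O:4.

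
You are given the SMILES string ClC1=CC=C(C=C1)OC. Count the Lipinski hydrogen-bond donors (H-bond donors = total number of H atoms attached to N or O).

0

Donors: find every N or O and count the H atoms it carries.
  atom 8 (O): bond orders sum to 2 → 0 H
Lipinski HBD = 0.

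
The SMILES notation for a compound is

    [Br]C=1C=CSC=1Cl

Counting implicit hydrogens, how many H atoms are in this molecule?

2

Walk through each heavy atom and fill implicit hydrogens from standard valence (C 4, N 3, O 2, S 2, halogen 1):
  atom 1: Br with explicit H count 0
  atom 2: C, bond orders sum to 4 (valence 4) → 0 H
  atom 3: C, bond orders sum to 3 (valence 4) → 1 H
  atom 4: C, bond orders sum to 3 (valence 4) → 1 H
  atom 5: S, bond orders sum to 2 (valence 2) → 0 H
  atom 6: C, bond orders sum to 4 (valence 4) → 0 H
  atom 7: Cl (halogen, monovalent) → 0 H
Total hydrogens: 2.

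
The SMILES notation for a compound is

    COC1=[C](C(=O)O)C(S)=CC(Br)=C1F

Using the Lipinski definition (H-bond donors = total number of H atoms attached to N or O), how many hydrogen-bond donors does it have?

Donors: find every N or O and count the H atoms it carries.
  atom 2 (O): bond orders sum to 2 → 0 H
  atom 6 (O): bond orders sum to 2 → 0 H
  atom 7 (O): bond orders sum to 1 → 1 H
Lipinski HBD = 1.

1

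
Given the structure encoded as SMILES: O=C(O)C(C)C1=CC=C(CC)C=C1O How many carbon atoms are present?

11

Count every carbon token in the SMILES (each C, including those in ring-closure positions and inside branches).
Carbon count: 11.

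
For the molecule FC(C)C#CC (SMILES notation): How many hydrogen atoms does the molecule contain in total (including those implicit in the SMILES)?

7

Walk through each heavy atom and fill implicit hydrogens from standard valence (C 4, N 3, O 2, S 2, halogen 1):
  atom 1: F (halogen, monovalent) → 0 H
  atom 2: C, bond orders sum to 3 (valence 4) → 1 H
  atom 3: C, bond orders sum to 1 (valence 4) → 3 H
  atom 4: C, bond orders sum to 4 (valence 4) → 0 H
  atom 5: C, bond orders sum to 4 (valence 4) → 0 H
  atom 6: C, bond orders sum to 1 (valence 4) → 3 H
Total hydrogens: 7.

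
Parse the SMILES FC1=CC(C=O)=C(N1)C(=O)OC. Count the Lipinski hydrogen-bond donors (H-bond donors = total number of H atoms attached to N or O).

1

Donors: find every N or O and count the H atoms it carries.
  atom 6 (O): bond orders sum to 2 → 0 H
  atom 8 (N): bond orders sum to 2 → 1 H
  atom 10 (O): bond orders sum to 2 → 0 H
  atom 11 (O): bond orders sum to 2 → 0 H
Lipinski HBD = 1.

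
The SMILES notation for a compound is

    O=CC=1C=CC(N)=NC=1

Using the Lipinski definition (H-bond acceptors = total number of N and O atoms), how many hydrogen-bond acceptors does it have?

3

N atoms: 2; O atoms: 1.
Lipinski HBA = 2 + 1 = 3.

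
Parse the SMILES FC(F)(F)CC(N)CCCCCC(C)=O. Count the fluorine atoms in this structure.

Scan the SMILES for F atoms (remember two-letter symbols like Cl and Br are single atoms).
Fluorine count: 3.

3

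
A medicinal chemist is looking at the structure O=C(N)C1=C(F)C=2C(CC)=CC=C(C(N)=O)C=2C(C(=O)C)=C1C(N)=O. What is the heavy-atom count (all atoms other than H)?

25

Every atom symbol written in the SMILES (organic subset) is one heavy atom; implicit H are not written.
Heavy atoms by element → C:17, F:1, N:3, O:4.
Total: 25.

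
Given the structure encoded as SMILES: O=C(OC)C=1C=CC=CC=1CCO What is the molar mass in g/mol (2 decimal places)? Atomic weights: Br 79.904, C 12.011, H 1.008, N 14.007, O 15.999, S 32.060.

First, the molecular formula is C10H12O3 (counting implicit H from valence).
  C: 10 × 12.011 = 120.110
  H: 12 × 1.008 = 12.096
  O: 3 × 15.999 = 47.997
Sum: 10×12.011 + 12×1.008 + 3×15.999 = 180.203 → 180.20 g/mol.

180.20 g/mol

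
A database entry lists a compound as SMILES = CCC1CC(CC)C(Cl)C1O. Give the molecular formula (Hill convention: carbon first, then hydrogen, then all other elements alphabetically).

Walk through each heavy atom and fill implicit hydrogens from standard valence (C 4, N 3, O 2, S 2, halogen 1):
  atom 1: C, bond orders sum to 1 (valence 4) → 3 H
  atom 2: C, bond orders sum to 2 (valence 4) → 2 H
  atom 3: C, bond orders sum to 3 (valence 4) → 1 H
  atom 4: C, bond orders sum to 2 (valence 4) → 2 H
  atom 5: C, bond orders sum to 3 (valence 4) → 1 H
  atom 6: C, bond orders sum to 2 (valence 4) → 2 H
  atom 7: C, bond orders sum to 1 (valence 4) → 3 H
  atom 8: C, bond orders sum to 3 (valence 4) → 1 H
  atom 9: Cl (halogen, monovalent) → 0 H
  atom 10: C, bond orders sum to 3 (valence 4) → 1 H
  atom 11: O, bond orders sum to 1 (valence 2) → 1 H
Totals → C:9, H:17, Cl:1, O:1.

C9H17ClO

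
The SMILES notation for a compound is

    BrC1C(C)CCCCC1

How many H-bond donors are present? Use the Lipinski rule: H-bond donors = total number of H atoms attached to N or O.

0

Donors: find every N or O and count the H atoms it carries.
  (no N or O atoms present)
Lipinski HBD = 0.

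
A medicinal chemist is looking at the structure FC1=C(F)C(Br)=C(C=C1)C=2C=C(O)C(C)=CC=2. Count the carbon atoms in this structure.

13

Count every carbon token in the SMILES (each C, including those in ring-closure positions and inside branches).
Carbon count: 13.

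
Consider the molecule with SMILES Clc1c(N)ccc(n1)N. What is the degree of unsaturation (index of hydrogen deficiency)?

Molecular formula: C5H6ClN3.
DoU = (2C + 2 + N − H − X) / 2, where X is the halogen count and O/S are ignored.
    = (2·5 + 2 + 3 − 6 − 1) / 2 = 8 / 2 = 4.

4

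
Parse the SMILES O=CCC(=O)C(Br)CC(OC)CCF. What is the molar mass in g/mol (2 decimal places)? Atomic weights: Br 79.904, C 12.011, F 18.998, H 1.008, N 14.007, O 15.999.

First, the molecular formula is C9H14BrFO3 (counting implicit H from valence).
  Br: 1 × 79.904 = 79.904
  C: 9 × 12.011 = 108.099
  F: 1 × 18.998 = 18.998
  H: 14 × 1.008 = 14.112
  O: 3 × 15.999 = 47.997
Sum: 1×79.904 + 9×12.011 + 1×18.998 + 14×1.008 + 3×15.999 = 269.110 → 269.11 g/mol.

269.11 g/mol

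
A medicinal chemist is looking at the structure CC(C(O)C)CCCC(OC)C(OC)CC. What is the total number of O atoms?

Scan the SMILES for O atoms (remember two-letter symbols like Cl and Br are single atoms).
Oxygen count: 3.

3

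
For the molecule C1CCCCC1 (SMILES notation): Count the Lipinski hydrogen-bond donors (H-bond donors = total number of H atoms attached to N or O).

Donors: find every N or O and count the H atoms it carries.
  (no N or O atoms present)
Lipinski HBD = 0.

0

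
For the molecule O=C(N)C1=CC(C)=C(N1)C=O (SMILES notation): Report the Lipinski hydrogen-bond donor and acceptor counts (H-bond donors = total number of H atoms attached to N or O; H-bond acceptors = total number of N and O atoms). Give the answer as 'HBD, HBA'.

Donors: find every N or O and count the H atoms it carries.
  atom 1 (O): bond orders sum to 2 → 0 H
  atom 3 (N): bond orders sum to 1 → 2 H
  atom 9 (N): bond orders sum to 2 → 1 H
  atom 11 (O): bond orders sum to 2 → 0 H
Lipinski HBD = 3.
Acceptors: N atoms = 2, O atoms = 2 → HBA = 4.

3, 4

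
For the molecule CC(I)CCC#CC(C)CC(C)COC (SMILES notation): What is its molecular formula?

C13H23IO

Walk through each heavy atom and fill implicit hydrogens from standard valence (C 4, N 3, O 2, S 2, halogen 1):
  atom 1: C, bond orders sum to 1 (valence 4) → 3 H
  atom 2: C, bond orders sum to 3 (valence 4) → 1 H
  atom 3: I (halogen, monovalent) → 0 H
  atom 4: C, bond orders sum to 2 (valence 4) → 2 H
  atom 5: C, bond orders sum to 2 (valence 4) → 2 H
  atom 6: C, bond orders sum to 4 (valence 4) → 0 H
  atom 7: C, bond orders sum to 4 (valence 4) → 0 H
  atom 8: C, bond orders sum to 3 (valence 4) → 1 H
  atom 9: C, bond orders sum to 1 (valence 4) → 3 H
  atom 10: C, bond orders sum to 2 (valence 4) → 2 H
  atom 11: C, bond orders sum to 3 (valence 4) → 1 H
  atom 12: C, bond orders sum to 1 (valence 4) → 3 H
  atom 13: C, bond orders sum to 2 (valence 4) → 2 H
  atom 14: O, bond orders sum to 2 (valence 2) → 0 H
  atom 15: C, bond orders sum to 1 (valence 4) → 3 H
Totals → C:13, H:23, I:1, O:1.
In Hill order: C13H23IO.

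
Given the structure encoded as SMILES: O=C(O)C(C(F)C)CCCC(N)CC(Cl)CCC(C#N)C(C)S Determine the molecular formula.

C16H28ClFN2O2S

Walk through each heavy atom and fill implicit hydrogens from standard valence (C 4, N 3, O 2, S 2, halogen 1):
  atom 1: O, bond orders sum to 2 (valence 2) → 0 H
  atom 2: C, bond orders sum to 4 (valence 4) → 0 H
  atom 3: O, bond orders sum to 1 (valence 2) → 1 H
  atom 4: C, bond orders sum to 3 (valence 4) → 1 H
  atom 5: C, bond orders sum to 3 (valence 4) → 1 H
  atom 6: F (halogen, monovalent) → 0 H
  atom 7: C, bond orders sum to 1 (valence 4) → 3 H
  atom 8: C, bond orders sum to 2 (valence 4) → 2 H
  atom 9: C, bond orders sum to 2 (valence 4) → 2 H
  atom 10: C, bond orders sum to 2 (valence 4) → 2 H
  atom 11: C, bond orders sum to 3 (valence 4) → 1 H
  atom 12: N, bond orders sum to 1 (valence 3) → 2 H
  atom 13: C, bond orders sum to 2 (valence 4) → 2 H
  atom 14: C, bond orders sum to 3 (valence 4) → 1 H
  atom 15: Cl (halogen, monovalent) → 0 H
  atom 16: C, bond orders sum to 2 (valence 4) → 2 H
  atom 17: C, bond orders sum to 2 (valence 4) → 2 H
  atom 18: C, bond orders sum to 3 (valence 4) → 1 H
  atom 19: C, bond orders sum to 4 (valence 4) → 0 H
  atom 20: N, bond orders sum to 3 (valence 3) → 0 H
  atom 21: C, bond orders sum to 3 (valence 4) → 1 H
  atom 22: C, bond orders sum to 1 (valence 4) → 3 H
  atom 23: S, bond orders sum to 1 (valence 2) → 1 H
Totals → C:16, H:28, Cl:1, F:1, N:2, O:2, S:1.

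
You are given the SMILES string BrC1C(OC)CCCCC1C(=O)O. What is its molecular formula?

C9H15BrO3

Walk through each heavy atom and fill implicit hydrogens from standard valence (C 4, N 3, O 2, S 2, halogen 1):
  atom 1: Br (halogen, monovalent) → 0 H
  atom 2: C, bond orders sum to 3 (valence 4) → 1 H
  atom 3: C, bond orders sum to 3 (valence 4) → 1 H
  atom 4: O, bond orders sum to 2 (valence 2) → 0 H
  atom 5: C, bond orders sum to 1 (valence 4) → 3 H
  atom 6: C, bond orders sum to 2 (valence 4) → 2 H
  atom 7: C, bond orders sum to 2 (valence 4) → 2 H
  atom 8: C, bond orders sum to 2 (valence 4) → 2 H
  atom 9: C, bond orders sum to 2 (valence 4) → 2 H
  atom 10: C, bond orders sum to 3 (valence 4) → 1 H
  atom 11: C, bond orders sum to 4 (valence 4) → 0 H
  atom 12: O, bond orders sum to 2 (valence 2) → 0 H
  atom 13: O, bond orders sum to 1 (valence 2) → 1 H
Totals → C:9, H:15, Br:1, O:3.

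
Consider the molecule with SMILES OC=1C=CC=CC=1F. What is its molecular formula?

Walk through each heavy atom and fill implicit hydrogens from standard valence (C 4, N 3, O 2, S 2, halogen 1):
  atom 1: O, bond orders sum to 1 (valence 2) → 1 H
  atom 2: C, bond orders sum to 4 (valence 4) → 0 H
  atom 3: C, bond orders sum to 3 (valence 4) → 1 H
  atom 4: C, bond orders sum to 3 (valence 4) → 1 H
  atom 5: C, bond orders sum to 3 (valence 4) → 1 H
  atom 6: C, bond orders sum to 3 (valence 4) → 1 H
  atom 7: C, bond orders sum to 4 (valence 4) → 0 H
  atom 8: F (halogen, monovalent) → 0 H
Totals → C:6, H:5, F:1, O:1.

C6H5FO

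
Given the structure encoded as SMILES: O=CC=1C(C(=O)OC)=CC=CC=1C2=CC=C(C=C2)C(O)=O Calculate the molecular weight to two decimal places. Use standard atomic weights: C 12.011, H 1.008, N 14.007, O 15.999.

First, the molecular formula is C16H12O5 (counting implicit H from valence).
  C: 16 × 12.011 = 192.176
  H: 12 × 1.008 = 12.096
  O: 5 × 15.999 = 79.995
Sum: 16×12.011 + 12×1.008 + 5×15.999 = 284.267 → 284.27 g/mol.

284.27 g/mol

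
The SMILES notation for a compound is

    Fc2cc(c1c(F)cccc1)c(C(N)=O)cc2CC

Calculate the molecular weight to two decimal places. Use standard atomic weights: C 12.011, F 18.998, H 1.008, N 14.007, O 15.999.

261.27 g/mol

First, the molecular formula is C15H13F2NO (counting implicit H from valence).
  C: 15 × 12.011 = 180.165
  F: 2 × 18.998 = 37.996
  H: 13 × 1.008 = 13.104
  N: 1 × 14.007 = 14.007
  O: 1 × 15.999 = 15.999
Sum: 15×12.011 + 2×18.998 + 13×1.008 + 1×14.007 + 1×15.999 = 261.271 → 261.27 g/mol.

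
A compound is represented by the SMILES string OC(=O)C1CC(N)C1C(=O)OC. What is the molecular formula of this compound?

Walk through each heavy atom and fill implicit hydrogens from standard valence (C 4, N 3, O 2, S 2, halogen 1):
  atom 1: O, bond orders sum to 1 (valence 2) → 1 H
  atom 2: C, bond orders sum to 4 (valence 4) → 0 H
  atom 3: O, bond orders sum to 2 (valence 2) → 0 H
  atom 4: C, bond orders sum to 3 (valence 4) → 1 H
  atom 5: C, bond orders sum to 2 (valence 4) → 2 H
  atom 6: C, bond orders sum to 3 (valence 4) → 1 H
  atom 7: N, bond orders sum to 1 (valence 3) → 2 H
  atom 8: C, bond orders sum to 3 (valence 4) → 1 H
  atom 9: C, bond orders sum to 4 (valence 4) → 0 H
  atom 10: O, bond orders sum to 2 (valence 2) → 0 H
  atom 11: O, bond orders sum to 2 (valence 2) → 0 H
  atom 12: C, bond orders sum to 1 (valence 4) → 3 H
Totals → C:7, H:11, N:1, O:4.
In Hill order: C7H11NO4.

C7H11NO4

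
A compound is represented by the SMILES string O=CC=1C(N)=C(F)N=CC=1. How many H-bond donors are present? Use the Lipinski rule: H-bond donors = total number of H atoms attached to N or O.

Donors: find every N or O and count the H atoms it carries.
  atom 1 (O): bond orders sum to 2 → 0 H
  atom 5 (N): bond orders sum to 1 → 2 H
  atom 8 (N): bond orders sum to 3 → 0 H
Lipinski HBD = 2.

2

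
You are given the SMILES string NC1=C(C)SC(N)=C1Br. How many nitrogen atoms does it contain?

Scan the SMILES for N atoms (remember two-letter symbols like Cl and Br are single atoms).
Nitrogen count: 2.

2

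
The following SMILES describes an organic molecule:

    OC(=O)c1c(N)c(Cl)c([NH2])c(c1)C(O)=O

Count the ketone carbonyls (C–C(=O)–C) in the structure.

0

Scan the SMILES for the ketone motif — none present.
Groups that are present: 2 carboxylic acid, 2 primary amine.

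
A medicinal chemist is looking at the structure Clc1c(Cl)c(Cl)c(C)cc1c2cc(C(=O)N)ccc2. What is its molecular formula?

Walk through each heavy atom and fill implicit hydrogens from standard valence (C 4, N 3, O 2, S 2, halogen 1); for lowercase aromatic atoms, an aromatic c carries 1 H when it has two neighbours and 0 H with three, and aromatic n carries 0 H:
  atom 1: Cl (halogen, monovalent) → 0 H
  atom 2: aromatic c, 3 neighbours → 0 H
  atom 3: aromatic c, 3 neighbours → 0 H
  atom 4: Cl (halogen, monovalent) → 0 H
  atom 5: aromatic c, 3 neighbours → 0 H
  atom 6: Cl (halogen, monovalent) → 0 H
  atom 7: aromatic c, 3 neighbours → 0 H
  atom 8: C, bond orders sum to 1 (valence 4) → 3 H
  atom 9: aromatic c, 2 neighbours → 1 H
  atom 10: aromatic c, 3 neighbours → 0 H
  atom 11: aromatic c, 3 neighbours → 0 H
  atom 12: aromatic c, 2 neighbours → 1 H
  atom 13: aromatic c, 3 neighbours → 0 H
  atom 14: C, bond orders sum to 4 (valence 4) → 0 H
  atom 15: O, bond orders sum to 2 (valence 2) → 0 H
  atom 16: N, bond orders sum to 1 (valence 3) → 2 H
  atom 17: aromatic c, 2 neighbours → 1 H
  atom 18: aromatic c, 2 neighbours → 1 H
  atom 19: aromatic c, 2 neighbours → 1 H
Totals → C:14, H:10, Cl:3, N:1, O:1.

C14H10Cl3NO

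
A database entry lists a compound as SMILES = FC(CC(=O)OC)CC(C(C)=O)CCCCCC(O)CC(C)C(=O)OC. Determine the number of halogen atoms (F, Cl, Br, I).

Halogen atoms appear at heavy-atom position 1 (1×F).
Other groups present: 2 ester, 1 hydroxyl, 1 ketone.
Halogen count: 1.

1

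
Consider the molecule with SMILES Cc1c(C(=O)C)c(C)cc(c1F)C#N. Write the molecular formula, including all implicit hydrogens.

Walk through each heavy atom and fill implicit hydrogens from standard valence (C 4, N 3, O 2, S 2, halogen 1); for lowercase aromatic atoms, an aromatic c carries 1 H when it has two neighbours and 0 H with three, and aromatic n carries 0 H:
  atom 1: C, bond orders sum to 1 (valence 4) → 3 H
  atom 2: aromatic c, 3 neighbours → 0 H
  atom 3: aromatic c, 3 neighbours → 0 H
  atom 4: C, bond orders sum to 4 (valence 4) → 0 H
  atom 5: O, bond orders sum to 2 (valence 2) → 0 H
  atom 6: C, bond orders sum to 1 (valence 4) → 3 H
  atom 7: aromatic c, 3 neighbours → 0 H
  atom 8: C, bond orders sum to 1 (valence 4) → 3 H
  atom 9: aromatic c, 2 neighbours → 1 H
  atom 10: aromatic c, 3 neighbours → 0 H
  atom 11: aromatic c, 3 neighbours → 0 H
  atom 12: F (halogen, monovalent) → 0 H
  atom 13: C, bond orders sum to 4 (valence 4) → 0 H
  atom 14: N, bond orders sum to 3 (valence 3) → 0 H
Totals → C:11, H:10, F:1, N:1, O:1.

C11H10FNO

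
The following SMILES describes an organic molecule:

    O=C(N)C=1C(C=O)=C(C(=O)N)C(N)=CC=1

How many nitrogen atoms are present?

3

Scan the SMILES for N atoms (remember two-letter symbols like Cl and Br are single atoms).
Nitrogen count: 3.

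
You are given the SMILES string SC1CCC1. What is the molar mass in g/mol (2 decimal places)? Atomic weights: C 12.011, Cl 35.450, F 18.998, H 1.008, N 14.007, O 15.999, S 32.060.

First, the molecular formula is C4H8S (counting implicit H from valence).
  C: 4 × 12.011 = 48.044
  H: 8 × 1.008 = 8.064
  S: 1 × 32.060 = 32.060
Sum: 4×12.011 + 8×1.008 + 1×32.060 = 88.168 → 88.17 g/mol.

88.17 g/mol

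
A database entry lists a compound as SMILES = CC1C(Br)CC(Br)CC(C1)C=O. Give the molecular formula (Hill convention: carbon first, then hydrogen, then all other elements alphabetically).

Walk through each heavy atom and fill implicit hydrogens from standard valence (C 4, N 3, O 2, S 2, halogen 1):
  atom 1: C, bond orders sum to 1 (valence 4) → 3 H
  atom 2: C, bond orders sum to 3 (valence 4) → 1 H
  atom 3: C, bond orders sum to 3 (valence 4) → 1 H
  atom 4: Br (halogen, monovalent) → 0 H
  atom 5: C, bond orders sum to 2 (valence 4) → 2 H
  atom 6: C, bond orders sum to 3 (valence 4) → 1 H
  atom 7: Br (halogen, monovalent) → 0 H
  atom 8: C, bond orders sum to 2 (valence 4) → 2 H
  atom 9: C, bond orders sum to 3 (valence 4) → 1 H
  atom 10: C, bond orders sum to 2 (valence 4) → 2 H
  atom 11: C, bond orders sum to 3 (valence 4) → 1 H
  atom 12: O, bond orders sum to 2 (valence 2) → 0 H
Totals → C:9, H:14, Br:2, O:1.

C9H14Br2O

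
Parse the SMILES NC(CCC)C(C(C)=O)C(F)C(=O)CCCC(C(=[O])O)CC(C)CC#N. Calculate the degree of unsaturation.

Molecular formula: C19H31FN2O4.
DoU = (2C + 2 + N − H − X) / 2, where X is the halogen count and O/S are ignored.
    = (2·19 + 2 + 2 − 31 − 1) / 2 = 10 / 2 = 5.

5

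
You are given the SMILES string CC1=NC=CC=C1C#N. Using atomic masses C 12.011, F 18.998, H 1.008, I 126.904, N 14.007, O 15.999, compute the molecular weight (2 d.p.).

118.14 g/mol

First, the molecular formula is C7H6N2 (counting implicit H from valence).
  C: 7 × 12.011 = 84.077
  H: 6 × 1.008 = 6.048
  N: 2 × 14.007 = 28.014
Sum: 7×12.011 + 6×1.008 + 2×14.007 = 118.139 → 118.14 g/mol.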